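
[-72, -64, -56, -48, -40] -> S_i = -72 + 8*i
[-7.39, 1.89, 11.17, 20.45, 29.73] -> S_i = -7.39 + 9.28*i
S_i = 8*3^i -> [8, 24, 72, 216, 648]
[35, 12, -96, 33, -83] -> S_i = Random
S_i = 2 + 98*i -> [2, 100, 198, 296, 394]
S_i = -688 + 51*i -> [-688, -637, -586, -535, -484]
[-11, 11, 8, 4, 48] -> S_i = Random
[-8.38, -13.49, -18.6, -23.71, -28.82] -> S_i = -8.38 + -5.11*i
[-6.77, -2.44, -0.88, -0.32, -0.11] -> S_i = -6.77*0.36^i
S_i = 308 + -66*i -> [308, 242, 176, 110, 44]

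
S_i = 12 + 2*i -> [12, 14, 16, 18, 20]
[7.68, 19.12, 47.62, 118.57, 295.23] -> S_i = 7.68*2.49^i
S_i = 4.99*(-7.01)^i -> [4.99, -34.98, 245.21, -1718.92, 12049.6]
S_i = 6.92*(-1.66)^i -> [6.92, -11.49, 19.07, -31.65, 52.55]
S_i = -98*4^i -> [-98, -392, -1568, -6272, -25088]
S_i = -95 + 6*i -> [-95, -89, -83, -77, -71]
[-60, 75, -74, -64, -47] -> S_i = Random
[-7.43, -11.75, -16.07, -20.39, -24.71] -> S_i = -7.43 + -4.32*i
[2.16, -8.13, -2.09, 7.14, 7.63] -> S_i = Random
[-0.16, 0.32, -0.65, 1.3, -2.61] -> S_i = -0.16*(-2.01)^i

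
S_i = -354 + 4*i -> [-354, -350, -346, -342, -338]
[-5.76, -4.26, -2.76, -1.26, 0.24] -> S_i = -5.76 + 1.50*i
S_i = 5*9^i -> [5, 45, 405, 3645, 32805]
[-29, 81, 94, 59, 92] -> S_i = Random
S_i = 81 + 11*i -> [81, 92, 103, 114, 125]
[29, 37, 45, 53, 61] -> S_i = 29 + 8*i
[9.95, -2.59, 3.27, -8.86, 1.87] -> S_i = Random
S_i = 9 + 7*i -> [9, 16, 23, 30, 37]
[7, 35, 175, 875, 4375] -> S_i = 7*5^i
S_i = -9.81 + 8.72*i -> [-9.81, -1.09, 7.63, 16.35, 25.07]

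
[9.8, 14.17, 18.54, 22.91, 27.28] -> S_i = 9.80 + 4.37*i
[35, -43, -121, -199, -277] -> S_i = 35 + -78*i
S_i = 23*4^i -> [23, 92, 368, 1472, 5888]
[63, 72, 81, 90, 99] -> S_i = 63 + 9*i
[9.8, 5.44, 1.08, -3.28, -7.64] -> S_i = 9.80 + -4.36*i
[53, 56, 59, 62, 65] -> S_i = 53 + 3*i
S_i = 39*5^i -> [39, 195, 975, 4875, 24375]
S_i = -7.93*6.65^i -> [-7.93, -52.73, -350.68, -2332.05, -15508.14]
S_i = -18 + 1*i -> [-18, -17, -16, -15, -14]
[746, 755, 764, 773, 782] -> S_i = 746 + 9*i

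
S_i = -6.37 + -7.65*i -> [-6.37, -14.02, -21.67, -29.32, -36.97]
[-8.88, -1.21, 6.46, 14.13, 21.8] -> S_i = -8.88 + 7.67*i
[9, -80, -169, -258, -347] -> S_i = 9 + -89*i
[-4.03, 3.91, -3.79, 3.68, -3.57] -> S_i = -4.03*(-0.97)^i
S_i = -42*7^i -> [-42, -294, -2058, -14406, -100842]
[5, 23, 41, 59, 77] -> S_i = 5 + 18*i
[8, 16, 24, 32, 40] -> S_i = 8 + 8*i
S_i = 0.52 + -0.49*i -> [0.52, 0.03, -0.46, -0.95, -1.44]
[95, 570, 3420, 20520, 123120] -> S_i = 95*6^i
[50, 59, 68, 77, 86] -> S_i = 50 + 9*i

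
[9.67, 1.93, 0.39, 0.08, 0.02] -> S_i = 9.67*0.20^i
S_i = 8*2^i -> [8, 16, 32, 64, 128]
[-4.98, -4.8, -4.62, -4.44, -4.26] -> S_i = -4.98 + 0.18*i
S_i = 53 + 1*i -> [53, 54, 55, 56, 57]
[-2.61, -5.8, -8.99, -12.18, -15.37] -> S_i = -2.61 + -3.19*i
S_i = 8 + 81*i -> [8, 89, 170, 251, 332]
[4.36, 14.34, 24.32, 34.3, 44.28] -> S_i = 4.36 + 9.98*i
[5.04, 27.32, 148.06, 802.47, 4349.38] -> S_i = 5.04*5.42^i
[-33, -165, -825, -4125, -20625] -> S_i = -33*5^i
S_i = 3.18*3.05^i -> [3.18, 9.7, 29.58, 90.22, 275.19]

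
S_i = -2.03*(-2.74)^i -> [-2.03, 5.56, -15.24, 41.76, -114.42]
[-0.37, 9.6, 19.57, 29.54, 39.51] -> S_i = -0.37 + 9.97*i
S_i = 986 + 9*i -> [986, 995, 1004, 1013, 1022]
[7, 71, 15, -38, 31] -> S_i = Random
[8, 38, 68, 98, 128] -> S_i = 8 + 30*i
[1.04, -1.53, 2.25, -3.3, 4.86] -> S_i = 1.04*(-1.47)^i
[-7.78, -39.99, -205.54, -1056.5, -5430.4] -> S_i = -7.78*5.14^i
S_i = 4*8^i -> [4, 32, 256, 2048, 16384]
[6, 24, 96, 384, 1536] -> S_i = 6*4^i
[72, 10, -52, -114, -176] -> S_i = 72 + -62*i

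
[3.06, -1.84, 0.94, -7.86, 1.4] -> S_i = Random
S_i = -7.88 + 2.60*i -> [-7.88, -5.28, -2.68, -0.08, 2.52]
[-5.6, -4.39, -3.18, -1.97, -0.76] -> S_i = -5.60 + 1.21*i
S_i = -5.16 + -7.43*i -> [-5.16, -12.59, -20.02, -27.45, -34.88]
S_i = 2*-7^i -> [2, -14, 98, -686, 4802]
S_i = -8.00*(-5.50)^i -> [-8.0, 44.0, -242.0, 1331.0, -7320.5]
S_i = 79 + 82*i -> [79, 161, 243, 325, 407]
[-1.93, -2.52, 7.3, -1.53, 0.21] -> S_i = Random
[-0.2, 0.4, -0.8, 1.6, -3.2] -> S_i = -0.20*(-2.00)^i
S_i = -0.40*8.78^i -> [-0.4, -3.51, -30.84, -270.73, -2377.05]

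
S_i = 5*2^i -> [5, 10, 20, 40, 80]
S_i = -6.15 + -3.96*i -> [-6.15, -10.11, -14.07, -18.03, -21.99]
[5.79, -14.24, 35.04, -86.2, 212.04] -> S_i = 5.79*(-2.46)^i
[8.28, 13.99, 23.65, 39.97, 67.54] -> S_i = 8.28*1.69^i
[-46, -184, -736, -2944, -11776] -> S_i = -46*4^i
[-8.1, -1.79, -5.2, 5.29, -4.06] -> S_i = Random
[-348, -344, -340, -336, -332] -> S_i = -348 + 4*i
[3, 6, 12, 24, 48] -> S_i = 3*2^i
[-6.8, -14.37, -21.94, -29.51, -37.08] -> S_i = -6.80 + -7.57*i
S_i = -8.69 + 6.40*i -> [-8.69, -2.29, 4.11, 10.51, 16.91]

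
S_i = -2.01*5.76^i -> [-2.01, -11.58, -66.69, -384.12, -2212.51]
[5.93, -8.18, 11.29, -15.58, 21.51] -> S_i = 5.93*(-1.38)^i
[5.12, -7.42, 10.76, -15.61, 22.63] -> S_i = 5.12*(-1.45)^i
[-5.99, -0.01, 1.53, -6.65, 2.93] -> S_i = Random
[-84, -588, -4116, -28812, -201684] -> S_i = -84*7^i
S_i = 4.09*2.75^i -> [4.09, 11.25, 30.93, 85.06, 233.91]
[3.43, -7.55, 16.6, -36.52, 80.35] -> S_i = 3.43*(-2.20)^i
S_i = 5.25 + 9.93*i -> [5.25, 15.18, 25.11, 35.04, 44.97]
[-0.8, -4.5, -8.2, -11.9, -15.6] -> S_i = -0.80 + -3.70*i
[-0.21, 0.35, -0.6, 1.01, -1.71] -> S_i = -0.21*(-1.69)^i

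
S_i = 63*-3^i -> [63, -189, 567, -1701, 5103]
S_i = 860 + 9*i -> [860, 869, 878, 887, 896]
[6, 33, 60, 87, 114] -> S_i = 6 + 27*i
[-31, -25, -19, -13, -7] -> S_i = -31 + 6*i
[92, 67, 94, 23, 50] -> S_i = Random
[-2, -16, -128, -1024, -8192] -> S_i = -2*8^i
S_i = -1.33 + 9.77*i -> [-1.33, 8.44, 18.21, 27.98, 37.75]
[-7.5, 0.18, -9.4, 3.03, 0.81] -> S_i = Random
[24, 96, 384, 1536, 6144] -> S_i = 24*4^i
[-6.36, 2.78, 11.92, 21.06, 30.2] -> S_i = -6.36 + 9.14*i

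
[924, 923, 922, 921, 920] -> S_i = 924 + -1*i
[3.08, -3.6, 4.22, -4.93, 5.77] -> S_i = 3.08*(-1.17)^i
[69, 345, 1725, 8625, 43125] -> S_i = 69*5^i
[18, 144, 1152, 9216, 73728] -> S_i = 18*8^i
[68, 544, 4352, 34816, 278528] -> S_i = 68*8^i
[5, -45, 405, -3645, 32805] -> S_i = 5*-9^i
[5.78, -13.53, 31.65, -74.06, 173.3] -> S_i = 5.78*(-2.34)^i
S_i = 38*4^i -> [38, 152, 608, 2432, 9728]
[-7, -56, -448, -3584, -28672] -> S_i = -7*8^i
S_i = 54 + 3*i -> [54, 57, 60, 63, 66]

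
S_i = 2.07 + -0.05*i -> [2.07, 2.02, 1.97, 1.92, 1.87]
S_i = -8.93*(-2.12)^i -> [-8.93, 18.93, -40.13, 85.09, -180.38]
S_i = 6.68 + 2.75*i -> [6.68, 9.43, 12.18, 14.93, 17.68]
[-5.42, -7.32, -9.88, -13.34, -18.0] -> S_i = -5.42*1.35^i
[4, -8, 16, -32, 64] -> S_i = 4*-2^i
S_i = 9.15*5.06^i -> [9.15, 46.3, 234.27, 1185.42, 5998.23]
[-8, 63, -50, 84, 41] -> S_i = Random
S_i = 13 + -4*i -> [13, 9, 5, 1, -3]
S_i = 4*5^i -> [4, 20, 100, 500, 2500]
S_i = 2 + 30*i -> [2, 32, 62, 92, 122]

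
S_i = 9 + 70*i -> [9, 79, 149, 219, 289]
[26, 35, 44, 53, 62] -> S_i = 26 + 9*i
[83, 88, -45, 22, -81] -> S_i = Random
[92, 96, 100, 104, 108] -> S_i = 92 + 4*i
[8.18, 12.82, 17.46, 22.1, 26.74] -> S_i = 8.18 + 4.64*i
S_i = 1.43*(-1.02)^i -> [1.43, -1.46, 1.49, -1.52, 1.55]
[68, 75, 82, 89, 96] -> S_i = 68 + 7*i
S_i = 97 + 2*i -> [97, 99, 101, 103, 105]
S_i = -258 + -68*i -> [-258, -326, -394, -462, -530]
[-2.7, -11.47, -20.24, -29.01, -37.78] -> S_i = -2.70 + -8.77*i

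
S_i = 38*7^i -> [38, 266, 1862, 13034, 91238]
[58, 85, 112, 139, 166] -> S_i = 58 + 27*i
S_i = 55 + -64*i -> [55, -9, -73, -137, -201]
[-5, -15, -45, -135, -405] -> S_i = -5*3^i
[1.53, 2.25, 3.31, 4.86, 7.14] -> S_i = 1.53*1.47^i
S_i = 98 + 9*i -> [98, 107, 116, 125, 134]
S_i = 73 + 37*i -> [73, 110, 147, 184, 221]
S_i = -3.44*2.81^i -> [-3.44, -9.67, -27.16, -76.33, -214.48]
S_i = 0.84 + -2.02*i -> [0.84, -1.18, -3.2, -5.22, -7.24]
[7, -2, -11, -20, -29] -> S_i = 7 + -9*i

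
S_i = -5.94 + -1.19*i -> [-5.94, -7.13, -8.32, -9.51, -10.7]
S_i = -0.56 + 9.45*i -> [-0.56, 8.89, 18.34, 27.79, 37.24]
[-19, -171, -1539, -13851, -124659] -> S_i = -19*9^i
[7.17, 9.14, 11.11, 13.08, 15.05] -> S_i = 7.17 + 1.97*i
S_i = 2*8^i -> [2, 16, 128, 1024, 8192]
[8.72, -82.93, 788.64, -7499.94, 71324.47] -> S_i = 8.72*(-9.51)^i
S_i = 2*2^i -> [2, 4, 8, 16, 32]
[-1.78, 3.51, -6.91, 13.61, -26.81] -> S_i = -1.78*(-1.97)^i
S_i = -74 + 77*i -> [-74, 3, 80, 157, 234]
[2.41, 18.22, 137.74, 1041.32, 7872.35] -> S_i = 2.41*7.56^i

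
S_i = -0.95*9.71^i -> [-0.95, -9.22, -89.57, -869.72, -8445.02]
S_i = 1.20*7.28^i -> [1.2, 8.74, 63.6, 462.99, 3370.6]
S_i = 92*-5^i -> [92, -460, 2300, -11500, 57500]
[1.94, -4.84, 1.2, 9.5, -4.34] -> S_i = Random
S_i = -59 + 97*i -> [-59, 38, 135, 232, 329]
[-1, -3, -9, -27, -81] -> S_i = -1*3^i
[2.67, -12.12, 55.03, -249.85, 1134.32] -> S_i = 2.67*(-4.54)^i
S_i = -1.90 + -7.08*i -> [-1.9, -8.98, -16.06, -23.14, -30.22]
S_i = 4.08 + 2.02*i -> [4.08, 6.1, 8.12, 10.14, 12.16]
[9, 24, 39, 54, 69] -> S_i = 9 + 15*i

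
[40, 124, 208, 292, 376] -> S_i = 40 + 84*i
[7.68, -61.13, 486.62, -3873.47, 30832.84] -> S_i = 7.68*(-7.96)^i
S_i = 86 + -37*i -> [86, 49, 12, -25, -62]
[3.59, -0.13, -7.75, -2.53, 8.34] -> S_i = Random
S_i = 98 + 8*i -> [98, 106, 114, 122, 130]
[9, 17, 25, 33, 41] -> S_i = 9 + 8*i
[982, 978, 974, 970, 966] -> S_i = 982 + -4*i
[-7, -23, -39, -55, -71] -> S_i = -7 + -16*i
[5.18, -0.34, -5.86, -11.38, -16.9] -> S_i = 5.18 + -5.52*i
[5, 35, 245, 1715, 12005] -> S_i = 5*7^i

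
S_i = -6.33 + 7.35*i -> [-6.33, 1.02, 8.37, 15.72, 23.07]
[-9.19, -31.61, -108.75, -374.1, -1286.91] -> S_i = -9.19*3.44^i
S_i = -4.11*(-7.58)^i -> [-4.11, 31.15, -236.15, 1789.99, -13568.09]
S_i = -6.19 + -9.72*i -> [-6.19, -15.91, -25.63, -35.35, -45.07]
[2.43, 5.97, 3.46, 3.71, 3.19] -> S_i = Random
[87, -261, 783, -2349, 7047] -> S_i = 87*-3^i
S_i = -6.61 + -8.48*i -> [-6.61, -15.09, -23.57, -32.05, -40.53]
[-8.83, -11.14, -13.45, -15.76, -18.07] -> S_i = -8.83 + -2.31*i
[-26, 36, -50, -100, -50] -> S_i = Random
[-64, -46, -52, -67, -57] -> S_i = Random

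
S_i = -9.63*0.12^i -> [-9.63, -1.16, -0.14, -0.02, -0.0]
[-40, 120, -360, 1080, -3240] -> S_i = -40*-3^i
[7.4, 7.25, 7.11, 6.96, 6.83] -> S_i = 7.40*0.98^i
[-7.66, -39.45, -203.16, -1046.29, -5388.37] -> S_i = -7.66*5.15^i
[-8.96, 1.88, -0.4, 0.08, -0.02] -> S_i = -8.96*(-0.21)^i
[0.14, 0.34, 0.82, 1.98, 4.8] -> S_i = 0.14*2.42^i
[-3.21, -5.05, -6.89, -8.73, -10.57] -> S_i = -3.21 + -1.84*i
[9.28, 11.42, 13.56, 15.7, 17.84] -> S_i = 9.28 + 2.14*i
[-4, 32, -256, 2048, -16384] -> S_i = -4*-8^i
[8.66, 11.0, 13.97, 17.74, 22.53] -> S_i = 8.66*1.27^i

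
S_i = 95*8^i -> [95, 760, 6080, 48640, 389120]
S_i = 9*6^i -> [9, 54, 324, 1944, 11664]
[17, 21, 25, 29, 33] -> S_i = 17 + 4*i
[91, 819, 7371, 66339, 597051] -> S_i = 91*9^i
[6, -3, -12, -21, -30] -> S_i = 6 + -9*i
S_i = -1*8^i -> [-1, -8, -64, -512, -4096]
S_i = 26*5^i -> [26, 130, 650, 3250, 16250]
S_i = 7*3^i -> [7, 21, 63, 189, 567]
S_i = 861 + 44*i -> [861, 905, 949, 993, 1037]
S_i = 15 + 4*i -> [15, 19, 23, 27, 31]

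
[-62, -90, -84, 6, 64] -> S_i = Random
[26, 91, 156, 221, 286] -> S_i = 26 + 65*i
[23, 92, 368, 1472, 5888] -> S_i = 23*4^i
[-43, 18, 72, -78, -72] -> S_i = Random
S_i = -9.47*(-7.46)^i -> [-9.47, 70.65, -527.02, 3931.57, -29329.54]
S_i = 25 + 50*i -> [25, 75, 125, 175, 225]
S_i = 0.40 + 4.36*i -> [0.4, 4.76, 9.12, 13.48, 17.84]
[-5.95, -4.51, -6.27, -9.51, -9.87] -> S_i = Random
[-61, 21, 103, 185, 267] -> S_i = -61 + 82*i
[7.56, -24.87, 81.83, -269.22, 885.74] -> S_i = 7.56*(-3.29)^i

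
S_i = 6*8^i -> [6, 48, 384, 3072, 24576]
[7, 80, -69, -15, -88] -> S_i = Random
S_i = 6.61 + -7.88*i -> [6.61, -1.27, -9.15, -17.03, -24.91]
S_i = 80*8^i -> [80, 640, 5120, 40960, 327680]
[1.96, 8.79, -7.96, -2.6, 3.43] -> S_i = Random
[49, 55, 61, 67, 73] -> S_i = 49 + 6*i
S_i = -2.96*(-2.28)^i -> [-2.96, 6.75, -15.39, 35.08, -79.99]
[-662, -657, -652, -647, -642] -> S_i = -662 + 5*i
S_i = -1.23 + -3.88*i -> [-1.23, -5.11, -8.99, -12.87, -16.75]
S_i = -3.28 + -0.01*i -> [-3.28, -3.29, -3.3, -3.31, -3.32]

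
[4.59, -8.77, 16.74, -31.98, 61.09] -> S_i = 4.59*(-1.91)^i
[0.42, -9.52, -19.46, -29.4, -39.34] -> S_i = 0.42 + -9.94*i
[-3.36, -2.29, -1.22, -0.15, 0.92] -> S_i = -3.36 + 1.07*i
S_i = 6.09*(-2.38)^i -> [6.09, -14.49, 34.5, -82.1, 195.4]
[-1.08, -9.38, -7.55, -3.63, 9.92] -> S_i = Random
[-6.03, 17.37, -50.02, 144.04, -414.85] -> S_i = -6.03*(-2.88)^i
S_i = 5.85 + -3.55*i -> [5.85, 2.3, -1.25, -4.8, -8.35]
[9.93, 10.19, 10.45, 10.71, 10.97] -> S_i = 9.93 + 0.26*i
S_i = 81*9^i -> [81, 729, 6561, 59049, 531441]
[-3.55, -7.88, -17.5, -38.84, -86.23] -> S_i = -3.55*2.22^i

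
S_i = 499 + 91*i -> [499, 590, 681, 772, 863]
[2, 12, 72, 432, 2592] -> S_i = 2*6^i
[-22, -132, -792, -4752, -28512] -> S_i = -22*6^i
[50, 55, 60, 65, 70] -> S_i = 50 + 5*i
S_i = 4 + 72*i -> [4, 76, 148, 220, 292]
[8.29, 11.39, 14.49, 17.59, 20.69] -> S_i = 8.29 + 3.10*i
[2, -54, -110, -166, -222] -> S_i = 2 + -56*i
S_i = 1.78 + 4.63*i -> [1.78, 6.41, 11.04, 15.67, 20.3]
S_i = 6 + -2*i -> [6, 4, 2, 0, -2]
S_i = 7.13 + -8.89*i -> [7.13, -1.76, -10.65, -19.54, -28.43]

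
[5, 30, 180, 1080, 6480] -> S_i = 5*6^i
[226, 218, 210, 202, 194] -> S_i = 226 + -8*i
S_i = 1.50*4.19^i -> [1.5, 6.28, 26.33, 110.34, 462.32]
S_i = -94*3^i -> [-94, -282, -846, -2538, -7614]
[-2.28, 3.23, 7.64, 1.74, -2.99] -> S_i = Random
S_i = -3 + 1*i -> [-3, -2, -1, 0, 1]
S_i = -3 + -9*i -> [-3, -12, -21, -30, -39]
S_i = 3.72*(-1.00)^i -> [3.72, -3.72, 3.72, -3.72, 3.72]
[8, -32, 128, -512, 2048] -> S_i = 8*-4^i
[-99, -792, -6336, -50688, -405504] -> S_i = -99*8^i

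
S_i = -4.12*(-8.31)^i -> [-4.12, 34.24, -284.51, 2364.29, -19647.23]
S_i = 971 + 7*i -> [971, 978, 985, 992, 999]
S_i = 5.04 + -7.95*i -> [5.04, -2.91, -10.86, -18.81, -26.76]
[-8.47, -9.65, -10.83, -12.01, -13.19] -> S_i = -8.47 + -1.18*i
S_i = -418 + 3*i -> [-418, -415, -412, -409, -406]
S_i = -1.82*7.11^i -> [-1.82, -12.94, -92.0, -654.15, -4651.04]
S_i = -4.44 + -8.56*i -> [-4.44, -13.0, -21.56, -30.12, -38.68]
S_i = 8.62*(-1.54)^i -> [8.62, -13.27, 20.44, -31.48, 48.48]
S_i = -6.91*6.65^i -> [-6.91, -45.95, -305.58, -2032.09, -13513.4]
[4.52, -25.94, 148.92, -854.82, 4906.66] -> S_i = 4.52*(-5.74)^i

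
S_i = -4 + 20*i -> [-4, 16, 36, 56, 76]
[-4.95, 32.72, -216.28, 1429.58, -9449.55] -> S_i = -4.95*(-6.61)^i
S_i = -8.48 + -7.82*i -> [-8.48, -16.3, -24.12, -31.94, -39.76]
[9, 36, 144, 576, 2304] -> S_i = 9*4^i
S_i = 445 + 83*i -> [445, 528, 611, 694, 777]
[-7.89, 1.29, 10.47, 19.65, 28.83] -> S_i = -7.89 + 9.18*i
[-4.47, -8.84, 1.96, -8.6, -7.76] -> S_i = Random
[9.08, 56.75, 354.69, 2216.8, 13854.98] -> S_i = 9.08*6.25^i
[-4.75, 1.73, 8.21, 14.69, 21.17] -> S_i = -4.75 + 6.48*i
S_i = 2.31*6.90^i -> [2.31, 15.94, 109.98, 758.86, 5236.1]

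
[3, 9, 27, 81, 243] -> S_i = 3*3^i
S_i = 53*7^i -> [53, 371, 2597, 18179, 127253]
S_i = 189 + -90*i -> [189, 99, 9, -81, -171]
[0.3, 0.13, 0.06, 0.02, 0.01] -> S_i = 0.30*0.43^i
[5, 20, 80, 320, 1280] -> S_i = 5*4^i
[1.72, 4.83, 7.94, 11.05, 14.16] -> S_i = 1.72 + 3.11*i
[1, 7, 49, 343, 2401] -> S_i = 1*7^i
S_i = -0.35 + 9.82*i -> [-0.35, 9.47, 19.29, 29.11, 38.93]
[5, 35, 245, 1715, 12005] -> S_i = 5*7^i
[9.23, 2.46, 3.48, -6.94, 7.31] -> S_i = Random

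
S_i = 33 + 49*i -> [33, 82, 131, 180, 229]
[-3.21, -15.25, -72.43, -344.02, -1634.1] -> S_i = -3.21*4.75^i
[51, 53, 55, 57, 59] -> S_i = 51 + 2*i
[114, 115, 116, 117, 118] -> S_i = 114 + 1*i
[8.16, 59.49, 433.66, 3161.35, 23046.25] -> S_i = 8.16*7.29^i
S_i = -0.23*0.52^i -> [-0.23, -0.12, -0.06, -0.03, -0.02]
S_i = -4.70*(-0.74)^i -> [-4.7, 3.48, -2.57, 1.9, -1.41]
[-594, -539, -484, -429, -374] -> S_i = -594 + 55*i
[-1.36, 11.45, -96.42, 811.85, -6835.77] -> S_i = -1.36*(-8.42)^i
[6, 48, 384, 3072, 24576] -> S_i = 6*8^i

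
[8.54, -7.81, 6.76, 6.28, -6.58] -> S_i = Random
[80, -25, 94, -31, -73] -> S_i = Random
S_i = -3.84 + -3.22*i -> [-3.84, -7.06, -10.28, -13.5, -16.72]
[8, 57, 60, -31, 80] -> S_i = Random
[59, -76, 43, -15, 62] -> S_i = Random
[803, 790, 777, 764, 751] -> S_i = 803 + -13*i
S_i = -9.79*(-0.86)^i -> [-9.79, 8.42, -7.24, 6.23, -5.36]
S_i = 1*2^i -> [1, 2, 4, 8, 16]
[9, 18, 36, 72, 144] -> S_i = 9*2^i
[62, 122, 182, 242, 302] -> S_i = 62 + 60*i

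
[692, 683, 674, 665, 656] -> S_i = 692 + -9*i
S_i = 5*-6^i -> [5, -30, 180, -1080, 6480]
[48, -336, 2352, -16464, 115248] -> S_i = 48*-7^i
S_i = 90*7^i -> [90, 630, 4410, 30870, 216090]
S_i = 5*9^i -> [5, 45, 405, 3645, 32805]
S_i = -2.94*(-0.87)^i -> [-2.94, 2.56, -2.23, 1.94, -1.68]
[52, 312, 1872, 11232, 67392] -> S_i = 52*6^i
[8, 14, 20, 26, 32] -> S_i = 8 + 6*i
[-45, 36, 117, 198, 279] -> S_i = -45 + 81*i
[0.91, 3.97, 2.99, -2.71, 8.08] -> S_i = Random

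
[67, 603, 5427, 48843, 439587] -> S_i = 67*9^i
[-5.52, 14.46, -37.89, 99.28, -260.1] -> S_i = -5.52*(-2.62)^i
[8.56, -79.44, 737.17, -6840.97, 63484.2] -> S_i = 8.56*(-9.28)^i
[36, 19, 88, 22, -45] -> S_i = Random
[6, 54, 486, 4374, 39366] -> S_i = 6*9^i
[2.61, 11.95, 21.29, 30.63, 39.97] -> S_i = 2.61 + 9.34*i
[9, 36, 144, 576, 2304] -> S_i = 9*4^i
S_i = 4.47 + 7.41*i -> [4.47, 11.88, 19.29, 26.7, 34.11]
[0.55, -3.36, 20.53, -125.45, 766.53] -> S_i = 0.55*(-6.11)^i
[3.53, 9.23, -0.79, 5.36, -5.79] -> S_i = Random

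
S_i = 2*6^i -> [2, 12, 72, 432, 2592]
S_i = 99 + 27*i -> [99, 126, 153, 180, 207]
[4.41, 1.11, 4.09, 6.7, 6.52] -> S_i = Random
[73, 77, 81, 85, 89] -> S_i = 73 + 4*i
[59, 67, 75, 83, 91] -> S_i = 59 + 8*i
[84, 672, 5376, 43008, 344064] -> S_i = 84*8^i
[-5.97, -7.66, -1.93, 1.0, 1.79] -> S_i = Random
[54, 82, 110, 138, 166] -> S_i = 54 + 28*i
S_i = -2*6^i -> [-2, -12, -72, -432, -2592]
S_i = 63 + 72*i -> [63, 135, 207, 279, 351]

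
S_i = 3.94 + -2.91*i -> [3.94, 1.03, -1.88, -4.79, -7.7]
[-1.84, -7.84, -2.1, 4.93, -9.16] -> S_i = Random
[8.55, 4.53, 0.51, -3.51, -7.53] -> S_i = 8.55 + -4.02*i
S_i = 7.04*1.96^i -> [7.04, 13.8, 27.04, 53.01, 103.9]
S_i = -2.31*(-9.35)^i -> [-2.31, 21.6, -201.95, 1888.19, -17654.62]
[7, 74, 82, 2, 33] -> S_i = Random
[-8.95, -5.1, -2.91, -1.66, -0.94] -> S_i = -8.95*0.57^i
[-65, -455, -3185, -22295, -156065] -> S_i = -65*7^i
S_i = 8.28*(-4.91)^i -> [8.28, -40.65, 199.62, -980.11, 4812.34]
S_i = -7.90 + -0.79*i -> [-7.9, -8.69, -9.48, -10.27, -11.06]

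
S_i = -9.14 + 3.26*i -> [-9.14, -5.88, -2.62, 0.64, 3.9]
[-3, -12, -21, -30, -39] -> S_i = -3 + -9*i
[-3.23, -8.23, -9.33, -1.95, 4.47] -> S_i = Random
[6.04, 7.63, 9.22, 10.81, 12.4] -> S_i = 6.04 + 1.59*i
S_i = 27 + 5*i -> [27, 32, 37, 42, 47]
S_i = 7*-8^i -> [7, -56, 448, -3584, 28672]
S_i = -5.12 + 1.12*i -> [-5.12, -4.0, -2.88, -1.76, -0.64]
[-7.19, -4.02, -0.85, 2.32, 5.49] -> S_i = -7.19 + 3.17*i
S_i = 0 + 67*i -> [0, 67, 134, 201, 268]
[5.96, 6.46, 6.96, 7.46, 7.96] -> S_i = 5.96 + 0.50*i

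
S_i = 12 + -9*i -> [12, 3, -6, -15, -24]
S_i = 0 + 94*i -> [0, 94, 188, 282, 376]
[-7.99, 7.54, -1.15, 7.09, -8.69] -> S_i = Random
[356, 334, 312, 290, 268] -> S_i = 356 + -22*i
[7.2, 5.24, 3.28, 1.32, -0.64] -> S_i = 7.20 + -1.96*i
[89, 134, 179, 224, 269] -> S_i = 89 + 45*i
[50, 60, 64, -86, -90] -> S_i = Random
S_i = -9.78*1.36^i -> [-9.78, -13.3, -18.09, -24.6, -33.46]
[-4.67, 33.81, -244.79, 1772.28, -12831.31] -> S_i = -4.67*(-7.24)^i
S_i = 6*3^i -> [6, 18, 54, 162, 486]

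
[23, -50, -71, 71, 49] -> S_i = Random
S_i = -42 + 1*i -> [-42, -41, -40, -39, -38]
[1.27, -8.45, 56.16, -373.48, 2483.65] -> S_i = 1.27*(-6.65)^i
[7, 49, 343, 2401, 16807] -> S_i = 7*7^i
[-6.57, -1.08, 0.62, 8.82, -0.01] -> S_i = Random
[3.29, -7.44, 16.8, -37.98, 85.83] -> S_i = 3.29*(-2.26)^i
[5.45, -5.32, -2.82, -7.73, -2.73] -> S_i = Random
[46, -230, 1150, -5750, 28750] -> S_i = 46*-5^i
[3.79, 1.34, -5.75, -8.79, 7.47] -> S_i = Random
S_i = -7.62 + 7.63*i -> [-7.62, 0.01, 7.64, 15.27, 22.9]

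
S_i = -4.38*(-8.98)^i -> [-4.38, 39.33, -353.2, 3171.78, -28482.59]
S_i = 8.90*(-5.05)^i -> [8.9, -44.94, 226.97, -1146.21, 5788.36]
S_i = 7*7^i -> [7, 49, 343, 2401, 16807]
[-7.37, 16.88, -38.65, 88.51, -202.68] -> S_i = -7.37*(-2.29)^i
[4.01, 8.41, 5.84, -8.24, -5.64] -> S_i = Random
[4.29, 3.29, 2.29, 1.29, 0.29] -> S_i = 4.29 + -1.00*i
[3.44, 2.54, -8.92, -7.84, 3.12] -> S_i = Random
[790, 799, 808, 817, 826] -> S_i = 790 + 9*i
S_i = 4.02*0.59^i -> [4.02, 2.37, 1.4, 0.83, 0.49]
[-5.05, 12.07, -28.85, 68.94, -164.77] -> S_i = -5.05*(-2.39)^i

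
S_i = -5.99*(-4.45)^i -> [-5.99, 26.66, -118.62, 527.85, -2348.91]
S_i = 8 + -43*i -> [8, -35, -78, -121, -164]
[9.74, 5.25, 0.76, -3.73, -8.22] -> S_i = 9.74 + -4.49*i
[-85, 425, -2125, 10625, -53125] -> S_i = -85*-5^i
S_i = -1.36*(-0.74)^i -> [-1.36, 1.01, -0.74, 0.55, -0.41]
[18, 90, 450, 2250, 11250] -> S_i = 18*5^i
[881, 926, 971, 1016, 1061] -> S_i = 881 + 45*i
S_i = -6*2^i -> [-6, -12, -24, -48, -96]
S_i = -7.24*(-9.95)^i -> [-7.24, 72.04, -716.78, 7131.94, -70962.82]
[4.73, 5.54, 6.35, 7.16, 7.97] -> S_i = 4.73 + 0.81*i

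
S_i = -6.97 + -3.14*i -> [-6.97, -10.11, -13.25, -16.39, -19.53]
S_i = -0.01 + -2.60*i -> [-0.01, -2.61, -5.21, -7.81, -10.41]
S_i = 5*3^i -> [5, 15, 45, 135, 405]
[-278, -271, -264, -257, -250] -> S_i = -278 + 7*i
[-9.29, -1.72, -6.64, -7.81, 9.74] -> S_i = Random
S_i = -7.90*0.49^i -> [-7.9, -3.87, -1.9, -0.93, -0.46]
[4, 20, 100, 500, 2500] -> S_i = 4*5^i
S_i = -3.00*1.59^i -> [-3.0, -4.77, -7.58, -12.06, -19.17]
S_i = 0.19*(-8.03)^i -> [0.19, -1.53, 12.25, -98.38, 789.98]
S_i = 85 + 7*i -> [85, 92, 99, 106, 113]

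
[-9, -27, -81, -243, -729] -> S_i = -9*3^i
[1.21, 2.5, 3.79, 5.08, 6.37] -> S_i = 1.21 + 1.29*i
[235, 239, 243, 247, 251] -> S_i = 235 + 4*i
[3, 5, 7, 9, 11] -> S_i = 3 + 2*i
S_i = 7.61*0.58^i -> [7.61, 4.41, 2.56, 1.48, 0.86]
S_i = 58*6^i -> [58, 348, 2088, 12528, 75168]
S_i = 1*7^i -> [1, 7, 49, 343, 2401]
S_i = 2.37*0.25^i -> [2.37, 0.59, 0.15, 0.04, 0.01]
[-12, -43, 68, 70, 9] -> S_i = Random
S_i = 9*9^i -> [9, 81, 729, 6561, 59049]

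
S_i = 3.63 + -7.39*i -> [3.63, -3.76, -11.15, -18.54, -25.93]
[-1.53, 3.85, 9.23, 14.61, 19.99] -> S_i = -1.53 + 5.38*i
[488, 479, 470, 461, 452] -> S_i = 488 + -9*i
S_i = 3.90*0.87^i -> [3.9, 3.39, 2.95, 2.57, 2.23]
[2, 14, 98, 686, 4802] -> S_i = 2*7^i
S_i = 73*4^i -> [73, 292, 1168, 4672, 18688]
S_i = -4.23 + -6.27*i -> [-4.23, -10.5, -16.77, -23.04, -29.31]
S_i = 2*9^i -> [2, 18, 162, 1458, 13122]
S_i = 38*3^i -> [38, 114, 342, 1026, 3078]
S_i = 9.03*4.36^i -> [9.03, 39.37, 171.66, 748.42, 3263.12]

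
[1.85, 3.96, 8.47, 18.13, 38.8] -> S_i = 1.85*2.14^i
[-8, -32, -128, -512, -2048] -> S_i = -8*4^i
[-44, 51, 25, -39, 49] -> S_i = Random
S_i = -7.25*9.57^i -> [-7.25, -69.38, -663.99, -6354.39, -60811.51]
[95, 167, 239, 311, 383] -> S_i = 95 + 72*i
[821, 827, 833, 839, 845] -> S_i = 821 + 6*i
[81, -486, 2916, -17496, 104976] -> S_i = 81*-6^i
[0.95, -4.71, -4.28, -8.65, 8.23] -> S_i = Random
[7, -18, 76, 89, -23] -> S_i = Random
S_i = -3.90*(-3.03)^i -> [-3.9, 11.82, -35.81, 108.49, -328.73]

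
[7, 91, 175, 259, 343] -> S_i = 7 + 84*i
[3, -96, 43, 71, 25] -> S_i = Random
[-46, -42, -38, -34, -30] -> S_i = -46 + 4*i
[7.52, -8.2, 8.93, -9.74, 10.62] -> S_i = 7.52*(-1.09)^i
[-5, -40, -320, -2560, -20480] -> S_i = -5*8^i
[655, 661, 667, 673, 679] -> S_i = 655 + 6*i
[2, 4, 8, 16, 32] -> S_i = 2*2^i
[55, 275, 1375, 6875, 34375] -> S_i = 55*5^i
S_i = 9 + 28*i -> [9, 37, 65, 93, 121]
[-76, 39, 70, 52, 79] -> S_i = Random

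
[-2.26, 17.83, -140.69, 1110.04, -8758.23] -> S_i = -2.26*(-7.89)^i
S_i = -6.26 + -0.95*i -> [-6.26, -7.21, -8.16, -9.11, -10.06]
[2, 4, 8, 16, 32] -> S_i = 2*2^i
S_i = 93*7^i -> [93, 651, 4557, 31899, 223293]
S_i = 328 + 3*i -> [328, 331, 334, 337, 340]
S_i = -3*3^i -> [-3, -9, -27, -81, -243]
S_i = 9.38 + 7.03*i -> [9.38, 16.41, 23.44, 30.47, 37.5]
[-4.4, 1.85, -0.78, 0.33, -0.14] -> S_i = -4.40*(-0.42)^i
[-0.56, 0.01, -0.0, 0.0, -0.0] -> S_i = -0.56*(-0.02)^i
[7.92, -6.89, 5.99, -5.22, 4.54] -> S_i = 7.92*(-0.87)^i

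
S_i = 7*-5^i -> [7, -35, 175, -875, 4375]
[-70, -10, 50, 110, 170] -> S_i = -70 + 60*i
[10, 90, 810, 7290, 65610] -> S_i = 10*9^i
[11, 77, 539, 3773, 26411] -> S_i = 11*7^i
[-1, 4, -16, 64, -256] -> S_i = -1*-4^i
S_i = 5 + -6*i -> [5, -1, -7, -13, -19]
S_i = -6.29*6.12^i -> [-6.29, -38.49, -235.59, -1441.8, -8823.81]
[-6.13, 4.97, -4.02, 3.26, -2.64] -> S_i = -6.13*(-0.81)^i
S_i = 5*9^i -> [5, 45, 405, 3645, 32805]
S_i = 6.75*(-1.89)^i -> [6.75, -12.76, 24.11, -45.57, 86.13]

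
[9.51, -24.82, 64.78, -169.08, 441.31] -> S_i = 9.51*(-2.61)^i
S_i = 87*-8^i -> [87, -696, 5568, -44544, 356352]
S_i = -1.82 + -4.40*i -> [-1.82, -6.22, -10.62, -15.02, -19.42]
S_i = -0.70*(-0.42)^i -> [-0.7, 0.29, -0.12, 0.05, -0.02]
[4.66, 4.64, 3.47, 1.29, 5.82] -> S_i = Random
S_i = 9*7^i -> [9, 63, 441, 3087, 21609]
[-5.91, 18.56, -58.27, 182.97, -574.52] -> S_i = -5.91*(-3.14)^i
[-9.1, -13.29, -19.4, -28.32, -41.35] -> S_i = -9.10*1.46^i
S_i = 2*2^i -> [2, 4, 8, 16, 32]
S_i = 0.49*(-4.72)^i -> [0.49, -2.31, 10.92, -51.53, 243.2]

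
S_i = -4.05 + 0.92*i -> [-4.05, -3.13, -2.21, -1.29, -0.37]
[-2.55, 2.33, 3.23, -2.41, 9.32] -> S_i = Random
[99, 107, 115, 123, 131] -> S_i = 99 + 8*i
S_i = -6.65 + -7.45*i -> [-6.65, -14.1, -21.55, -29.0, -36.45]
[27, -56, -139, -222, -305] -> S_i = 27 + -83*i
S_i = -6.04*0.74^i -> [-6.04, -4.47, -3.31, -2.45, -1.81]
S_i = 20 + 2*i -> [20, 22, 24, 26, 28]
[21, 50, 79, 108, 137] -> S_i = 21 + 29*i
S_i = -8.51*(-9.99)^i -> [-8.51, 85.01, -849.3, 8484.5, -84760.11]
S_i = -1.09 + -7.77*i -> [-1.09, -8.86, -16.63, -24.4, -32.17]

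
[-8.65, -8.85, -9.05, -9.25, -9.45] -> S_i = -8.65 + -0.20*i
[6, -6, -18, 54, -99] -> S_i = Random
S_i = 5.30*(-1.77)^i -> [5.3, -9.38, 16.6, -29.39, 52.02]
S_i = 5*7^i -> [5, 35, 245, 1715, 12005]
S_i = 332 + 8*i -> [332, 340, 348, 356, 364]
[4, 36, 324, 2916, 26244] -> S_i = 4*9^i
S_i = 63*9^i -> [63, 567, 5103, 45927, 413343]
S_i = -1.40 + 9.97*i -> [-1.4, 8.57, 18.54, 28.51, 38.48]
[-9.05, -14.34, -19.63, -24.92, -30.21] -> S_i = -9.05 + -5.29*i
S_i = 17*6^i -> [17, 102, 612, 3672, 22032]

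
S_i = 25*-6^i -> [25, -150, 900, -5400, 32400]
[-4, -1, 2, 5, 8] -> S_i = -4 + 3*i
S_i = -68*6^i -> [-68, -408, -2448, -14688, -88128]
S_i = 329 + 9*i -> [329, 338, 347, 356, 365]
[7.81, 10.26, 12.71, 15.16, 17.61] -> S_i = 7.81 + 2.45*i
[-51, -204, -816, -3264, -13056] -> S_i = -51*4^i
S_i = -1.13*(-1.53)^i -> [-1.13, 1.73, -2.65, 4.05, -6.19]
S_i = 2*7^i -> [2, 14, 98, 686, 4802]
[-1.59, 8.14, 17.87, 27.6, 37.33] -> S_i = -1.59 + 9.73*i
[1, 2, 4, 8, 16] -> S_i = 1*2^i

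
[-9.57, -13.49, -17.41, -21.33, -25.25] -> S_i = -9.57 + -3.92*i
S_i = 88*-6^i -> [88, -528, 3168, -19008, 114048]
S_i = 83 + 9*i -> [83, 92, 101, 110, 119]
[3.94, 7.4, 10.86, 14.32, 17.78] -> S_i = 3.94 + 3.46*i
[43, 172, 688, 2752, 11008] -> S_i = 43*4^i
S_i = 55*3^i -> [55, 165, 495, 1485, 4455]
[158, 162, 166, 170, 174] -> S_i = 158 + 4*i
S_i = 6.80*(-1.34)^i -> [6.8, -9.11, 12.21, -16.36, 21.92]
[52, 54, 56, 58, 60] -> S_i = 52 + 2*i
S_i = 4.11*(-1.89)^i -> [4.11, -7.77, 14.68, -27.75, 52.44]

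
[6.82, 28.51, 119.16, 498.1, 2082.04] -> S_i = 6.82*4.18^i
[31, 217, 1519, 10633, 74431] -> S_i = 31*7^i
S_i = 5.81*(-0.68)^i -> [5.81, -3.95, 2.69, -1.83, 1.24]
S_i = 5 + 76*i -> [5, 81, 157, 233, 309]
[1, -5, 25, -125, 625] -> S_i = 1*-5^i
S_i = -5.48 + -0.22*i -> [-5.48, -5.7, -5.92, -6.14, -6.36]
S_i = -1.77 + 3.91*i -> [-1.77, 2.14, 6.05, 9.96, 13.87]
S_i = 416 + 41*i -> [416, 457, 498, 539, 580]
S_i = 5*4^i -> [5, 20, 80, 320, 1280]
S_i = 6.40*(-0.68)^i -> [6.4, -4.35, 2.96, -2.01, 1.37]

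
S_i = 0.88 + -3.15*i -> [0.88, -2.27, -5.42, -8.57, -11.72]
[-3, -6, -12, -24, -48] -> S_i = -3*2^i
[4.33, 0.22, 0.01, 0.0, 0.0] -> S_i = 4.33*0.05^i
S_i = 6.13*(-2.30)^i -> [6.13, -14.1, 32.43, -74.58, 171.54]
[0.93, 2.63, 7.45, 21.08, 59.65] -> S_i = 0.93*2.83^i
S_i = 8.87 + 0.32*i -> [8.87, 9.19, 9.51, 9.83, 10.15]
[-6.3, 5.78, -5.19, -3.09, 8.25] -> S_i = Random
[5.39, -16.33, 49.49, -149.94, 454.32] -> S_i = 5.39*(-3.03)^i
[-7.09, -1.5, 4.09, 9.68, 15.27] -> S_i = -7.09 + 5.59*i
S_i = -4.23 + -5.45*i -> [-4.23, -9.68, -15.13, -20.58, -26.03]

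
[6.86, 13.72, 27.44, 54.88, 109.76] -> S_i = 6.86*2.00^i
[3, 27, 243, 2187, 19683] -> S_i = 3*9^i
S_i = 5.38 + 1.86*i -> [5.38, 7.24, 9.1, 10.96, 12.82]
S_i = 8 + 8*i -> [8, 16, 24, 32, 40]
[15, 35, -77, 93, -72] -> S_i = Random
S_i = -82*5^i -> [-82, -410, -2050, -10250, -51250]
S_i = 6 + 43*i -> [6, 49, 92, 135, 178]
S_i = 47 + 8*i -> [47, 55, 63, 71, 79]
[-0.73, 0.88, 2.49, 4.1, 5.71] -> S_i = -0.73 + 1.61*i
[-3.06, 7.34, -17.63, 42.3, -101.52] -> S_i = -3.06*(-2.40)^i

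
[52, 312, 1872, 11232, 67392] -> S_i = 52*6^i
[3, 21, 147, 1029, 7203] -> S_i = 3*7^i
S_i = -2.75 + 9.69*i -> [-2.75, 6.94, 16.63, 26.32, 36.01]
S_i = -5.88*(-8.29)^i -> [-5.88, 48.75, -404.1, 3349.97, -27771.25]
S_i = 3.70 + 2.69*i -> [3.7, 6.39, 9.08, 11.77, 14.46]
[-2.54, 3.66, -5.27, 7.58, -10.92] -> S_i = -2.54*(-1.44)^i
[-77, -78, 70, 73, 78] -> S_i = Random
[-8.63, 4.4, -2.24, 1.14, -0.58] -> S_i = -8.63*(-0.51)^i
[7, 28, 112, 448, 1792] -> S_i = 7*4^i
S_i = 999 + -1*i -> [999, 998, 997, 996, 995]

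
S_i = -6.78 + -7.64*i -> [-6.78, -14.42, -22.06, -29.7, -37.34]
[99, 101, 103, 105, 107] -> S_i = 99 + 2*i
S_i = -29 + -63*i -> [-29, -92, -155, -218, -281]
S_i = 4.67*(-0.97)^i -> [4.67, -4.53, 4.39, -4.26, 4.13]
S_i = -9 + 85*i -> [-9, 76, 161, 246, 331]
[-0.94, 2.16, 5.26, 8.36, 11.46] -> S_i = -0.94 + 3.10*i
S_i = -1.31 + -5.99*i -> [-1.31, -7.3, -13.29, -19.28, -25.27]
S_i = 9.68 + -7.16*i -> [9.68, 2.52, -4.64, -11.8, -18.96]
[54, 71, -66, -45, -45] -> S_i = Random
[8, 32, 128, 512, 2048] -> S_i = 8*4^i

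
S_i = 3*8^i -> [3, 24, 192, 1536, 12288]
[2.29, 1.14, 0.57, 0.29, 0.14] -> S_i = 2.29*0.50^i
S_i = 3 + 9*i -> [3, 12, 21, 30, 39]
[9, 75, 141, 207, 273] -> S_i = 9 + 66*i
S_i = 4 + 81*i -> [4, 85, 166, 247, 328]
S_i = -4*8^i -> [-4, -32, -256, -2048, -16384]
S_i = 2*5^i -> [2, 10, 50, 250, 1250]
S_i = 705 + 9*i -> [705, 714, 723, 732, 741]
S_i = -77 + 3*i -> [-77, -74, -71, -68, -65]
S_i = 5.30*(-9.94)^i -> [5.3, -52.68, 523.66, -5205.17, 51739.4]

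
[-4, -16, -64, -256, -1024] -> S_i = -4*4^i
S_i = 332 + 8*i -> [332, 340, 348, 356, 364]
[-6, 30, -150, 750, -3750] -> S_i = -6*-5^i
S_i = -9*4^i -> [-9, -36, -144, -576, -2304]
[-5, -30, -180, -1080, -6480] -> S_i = -5*6^i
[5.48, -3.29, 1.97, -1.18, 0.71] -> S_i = 5.48*(-0.60)^i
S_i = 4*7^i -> [4, 28, 196, 1372, 9604]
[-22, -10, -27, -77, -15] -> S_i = Random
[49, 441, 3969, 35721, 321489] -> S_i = 49*9^i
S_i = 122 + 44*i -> [122, 166, 210, 254, 298]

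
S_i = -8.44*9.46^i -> [-8.44, -79.84, -755.31, -7145.22, -67593.82]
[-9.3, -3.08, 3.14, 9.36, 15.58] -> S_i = -9.30 + 6.22*i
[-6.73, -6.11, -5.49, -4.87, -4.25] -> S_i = -6.73 + 0.62*i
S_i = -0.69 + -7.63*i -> [-0.69, -8.32, -15.95, -23.58, -31.21]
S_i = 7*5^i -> [7, 35, 175, 875, 4375]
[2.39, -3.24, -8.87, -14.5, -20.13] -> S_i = 2.39 + -5.63*i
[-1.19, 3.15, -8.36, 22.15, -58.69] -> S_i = -1.19*(-2.65)^i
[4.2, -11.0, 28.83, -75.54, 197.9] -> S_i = 4.20*(-2.62)^i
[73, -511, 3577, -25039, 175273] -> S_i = 73*-7^i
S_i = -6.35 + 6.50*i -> [-6.35, 0.15, 6.65, 13.15, 19.65]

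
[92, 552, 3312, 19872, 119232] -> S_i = 92*6^i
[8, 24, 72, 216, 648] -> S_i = 8*3^i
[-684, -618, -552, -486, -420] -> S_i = -684 + 66*i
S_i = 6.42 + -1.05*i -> [6.42, 5.37, 4.32, 3.27, 2.22]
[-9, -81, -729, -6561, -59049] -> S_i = -9*9^i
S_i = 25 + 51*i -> [25, 76, 127, 178, 229]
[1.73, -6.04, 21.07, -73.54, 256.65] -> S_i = 1.73*(-3.49)^i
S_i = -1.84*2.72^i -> [-1.84, -5.0, -13.61, -37.03, -100.71]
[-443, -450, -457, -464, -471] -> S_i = -443 + -7*i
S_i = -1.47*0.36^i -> [-1.47, -0.53, -0.19, -0.07, -0.02]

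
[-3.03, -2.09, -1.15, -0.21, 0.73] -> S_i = -3.03 + 0.94*i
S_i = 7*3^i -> [7, 21, 63, 189, 567]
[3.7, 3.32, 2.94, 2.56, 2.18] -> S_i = 3.70 + -0.38*i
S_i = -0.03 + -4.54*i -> [-0.03, -4.57, -9.11, -13.65, -18.19]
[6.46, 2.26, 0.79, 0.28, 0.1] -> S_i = 6.46*0.35^i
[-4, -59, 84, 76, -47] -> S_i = Random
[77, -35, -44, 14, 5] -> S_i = Random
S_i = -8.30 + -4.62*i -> [-8.3, -12.92, -17.54, -22.16, -26.78]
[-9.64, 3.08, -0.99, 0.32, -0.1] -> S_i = -9.64*(-0.32)^i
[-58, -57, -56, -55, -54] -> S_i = -58 + 1*i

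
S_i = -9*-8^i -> [-9, 72, -576, 4608, -36864]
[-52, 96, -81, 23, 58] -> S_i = Random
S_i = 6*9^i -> [6, 54, 486, 4374, 39366]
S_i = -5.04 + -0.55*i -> [-5.04, -5.59, -6.14, -6.69, -7.24]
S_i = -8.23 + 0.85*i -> [-8.23, -7.38, -6.53, -5.68, -4.83]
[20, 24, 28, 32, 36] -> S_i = 20 + 4*i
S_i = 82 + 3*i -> [82, 85, 88, 91, 94]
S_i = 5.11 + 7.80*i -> [5.11, 12.91, 20.71, 28.51, 36.31]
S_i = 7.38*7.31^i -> [7.38, 53.95, 394.36, 2882.76, 21072.98]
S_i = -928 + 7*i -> [-928, -921, -914, -907, -900]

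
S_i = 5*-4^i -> [5, -20, 80, -320, 1280]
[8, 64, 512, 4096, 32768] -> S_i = 8*8^i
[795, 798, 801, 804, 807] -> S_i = 795 + 3*i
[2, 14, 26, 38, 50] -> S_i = 2 + 12*i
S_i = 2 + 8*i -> [2, 10, 18, 26, 34]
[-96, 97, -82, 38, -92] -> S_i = Random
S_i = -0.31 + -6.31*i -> [-0.31, -6.62, -12.93, -19.24, -25.55]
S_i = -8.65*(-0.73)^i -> [-8.65, 6.31, -4.61, 3.36, -2.46]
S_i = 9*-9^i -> [9, -81, 729, -6561, 59049]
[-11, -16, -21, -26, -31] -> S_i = -11 + -5*i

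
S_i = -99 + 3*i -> [-99, -96, -93, -90, -87]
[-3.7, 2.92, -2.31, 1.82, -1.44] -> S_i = -3.70*(-0.79)^i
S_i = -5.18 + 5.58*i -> [-5.18, 0.4, 5.98, 11.56, 17.14]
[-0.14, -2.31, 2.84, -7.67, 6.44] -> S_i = Random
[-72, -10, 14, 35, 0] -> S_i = Random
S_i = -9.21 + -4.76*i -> [-9.21, -13.97, -18.73, -23.49, -28.25]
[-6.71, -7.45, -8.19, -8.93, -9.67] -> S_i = -6.71 + -0.74*i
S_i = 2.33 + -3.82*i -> [2.33, -1.49, -5.31, -9.13, -12.95]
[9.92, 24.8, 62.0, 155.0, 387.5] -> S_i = 9.92*2.50^i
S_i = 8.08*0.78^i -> [8.08, 6.3, 4.92, 3.83, 2.99]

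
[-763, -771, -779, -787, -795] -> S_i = -763 + -8*i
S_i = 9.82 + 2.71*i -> [9.82, 12.53, 15.24, 17.95, 20.66]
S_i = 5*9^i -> [5, 45, 405, 3645, 32805]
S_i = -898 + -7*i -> [-898, -905, -912, -919, -926]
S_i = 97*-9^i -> [97, -873, 7857, -70713, 636417]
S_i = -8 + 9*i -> [-8, 1, 10, 19, 28]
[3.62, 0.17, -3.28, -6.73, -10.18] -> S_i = 3.62 + -3.45*i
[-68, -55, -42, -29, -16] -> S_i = -68 + 13*i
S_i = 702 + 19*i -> [702, 721, 740, 759, 778]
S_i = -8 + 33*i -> [-8, 25, 58, 91, 124]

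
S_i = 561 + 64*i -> [561, 625, 689, 753, 817]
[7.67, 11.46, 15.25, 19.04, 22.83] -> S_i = 7.67 + 3.79*i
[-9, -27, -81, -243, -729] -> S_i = -9*3^i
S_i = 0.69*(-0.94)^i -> [0.69, -0.65, 0.61, -0.57, 0.54]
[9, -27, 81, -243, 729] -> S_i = 9*-3^i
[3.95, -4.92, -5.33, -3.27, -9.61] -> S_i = Random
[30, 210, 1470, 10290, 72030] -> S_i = 30*7^i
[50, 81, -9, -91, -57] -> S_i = Random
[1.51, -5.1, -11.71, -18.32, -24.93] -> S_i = 1.51 + -6.61*i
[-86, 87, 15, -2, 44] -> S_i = Random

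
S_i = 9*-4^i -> [9, -36, 144, -576, 2304]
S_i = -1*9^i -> [-1, -9, -81, -729, -6561]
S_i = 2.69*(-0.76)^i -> [2.69, -2.04, 1.55, -1.18, 0.9]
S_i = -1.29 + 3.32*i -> [-1.29, 2.03, 5.35, 8.67, 11.99]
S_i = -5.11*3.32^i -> [-5.11, -16.97, -56.32, -187.0, -620.83]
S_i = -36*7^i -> [-36, -252, -1764, -12348, -86436]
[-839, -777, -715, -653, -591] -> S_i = -839 + 62*i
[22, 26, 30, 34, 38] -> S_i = 22 + 4*i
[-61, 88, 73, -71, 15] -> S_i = Random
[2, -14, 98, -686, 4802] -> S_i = 2*-7^i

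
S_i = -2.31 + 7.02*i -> [-2.31, 4.71, 11.73, 18.75, 25.77]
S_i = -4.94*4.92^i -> [-4.94, -24.3, -119.58, -588.33, -2894.59]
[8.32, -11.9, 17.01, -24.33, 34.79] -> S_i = 8.32*(-1.43)^i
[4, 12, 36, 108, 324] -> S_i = 4*3^i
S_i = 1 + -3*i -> [1, -2, -5, -8, -11]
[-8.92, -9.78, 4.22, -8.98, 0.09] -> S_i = Random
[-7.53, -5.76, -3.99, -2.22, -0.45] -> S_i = -7.53 + 1.77*i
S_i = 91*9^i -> [91, 819, 7371, 66339, 597051]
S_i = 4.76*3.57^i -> [4.76, 16.99, 60.67, 216.58, 773.18]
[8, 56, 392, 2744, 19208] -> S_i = 8*7^i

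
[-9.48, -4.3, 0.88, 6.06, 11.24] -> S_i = -9.48 + 5.18*i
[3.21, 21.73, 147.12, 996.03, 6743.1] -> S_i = 3.21*6.77^i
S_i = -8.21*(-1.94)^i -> [-8.21, 15.93, -30.9, 59.94, -116.29]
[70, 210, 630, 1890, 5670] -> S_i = 70*3^i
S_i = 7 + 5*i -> [7, 12, 17, 22, 27]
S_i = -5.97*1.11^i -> [-5.97, -6.63, -7.36, -8.16, -9.06]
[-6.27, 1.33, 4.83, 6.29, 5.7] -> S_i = Random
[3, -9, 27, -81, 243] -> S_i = 3*-3^i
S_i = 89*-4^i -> [89, -356, 1424, -5696, 22784]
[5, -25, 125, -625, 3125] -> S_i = 5*-5^i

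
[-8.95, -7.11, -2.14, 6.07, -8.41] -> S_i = Random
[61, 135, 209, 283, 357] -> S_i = 61 + 74*i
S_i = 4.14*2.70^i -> [4.14, 11.18, 30.18, 81.49, 220.02]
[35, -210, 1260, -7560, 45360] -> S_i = 35*-6^i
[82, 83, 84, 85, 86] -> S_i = 82 + 1*i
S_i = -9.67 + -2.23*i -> [-9.67, -11.9, -14.13, -16.36, -18.59]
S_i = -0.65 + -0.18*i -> [-0.65, -0.83, -1.01, -1.19, -1.37]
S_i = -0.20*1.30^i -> [-0.2, -0.26, -0.34, -0.44, -0.57]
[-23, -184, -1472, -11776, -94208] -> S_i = -23*8^i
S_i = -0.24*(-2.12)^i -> [-0.24, 0.51, -1.08, 2.29, -4.85]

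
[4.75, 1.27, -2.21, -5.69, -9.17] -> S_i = 4.75 + -3.48*i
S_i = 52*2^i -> [52, 104, 208, 416, 832]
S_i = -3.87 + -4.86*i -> [-3.87, -8.73, -13.59, -18.45, -23.31]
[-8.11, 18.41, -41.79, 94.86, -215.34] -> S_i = -8.11*(-2.27)^i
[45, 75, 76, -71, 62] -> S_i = Random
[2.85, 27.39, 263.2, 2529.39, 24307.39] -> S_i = 2.85*9.61^i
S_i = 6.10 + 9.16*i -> [6.1, 15.26, 24.42, 33.58, 42.74]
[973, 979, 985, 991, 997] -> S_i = 973 + 6*i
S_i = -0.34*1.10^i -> [-0.34, -0.37, -0.41, -0.45, -0.5]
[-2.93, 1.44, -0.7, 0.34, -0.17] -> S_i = -2.93*(-0.49)^i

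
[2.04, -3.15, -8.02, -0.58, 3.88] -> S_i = Random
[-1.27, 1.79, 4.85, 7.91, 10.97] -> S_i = -1.27 + 3.06*i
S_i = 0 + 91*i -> [0, 91, 182, 273, 364]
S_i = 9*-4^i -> [9, -36, 144, -576, 2304]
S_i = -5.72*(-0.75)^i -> [-5.72, 4.29, -3.22, 2.41, -1.81]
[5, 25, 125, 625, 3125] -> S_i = 5*5^i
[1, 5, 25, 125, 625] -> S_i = 1*5^i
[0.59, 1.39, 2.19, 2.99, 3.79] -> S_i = 0.59 + 0.80*i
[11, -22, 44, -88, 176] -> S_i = 11*-2^i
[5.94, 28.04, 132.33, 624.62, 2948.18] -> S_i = 5.94*4.72^i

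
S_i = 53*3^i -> [53, 159, 477, 1431, 4293]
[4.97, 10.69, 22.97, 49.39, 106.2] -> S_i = 4.97*2.15^i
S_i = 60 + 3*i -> [60, 63, 66, 69, 72]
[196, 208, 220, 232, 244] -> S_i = 196 + 12*i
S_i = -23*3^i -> [-23, -69, -207, -621, -1863]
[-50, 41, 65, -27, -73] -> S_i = Random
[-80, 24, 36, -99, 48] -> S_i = Random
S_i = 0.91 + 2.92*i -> [0.91, 3.83, 6.75, 9.67, 12.59]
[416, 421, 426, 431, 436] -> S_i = 416 + 5*i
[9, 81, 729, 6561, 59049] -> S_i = 9*9^i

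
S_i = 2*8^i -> [2, 16, 128, 1024, 8192]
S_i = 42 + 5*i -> [42, 47, 52, 57, 62]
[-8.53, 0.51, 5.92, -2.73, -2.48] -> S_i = Random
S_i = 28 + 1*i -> [28, 29, 30, 31, 32]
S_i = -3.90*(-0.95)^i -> [-3.9, 3.7, -3.52, 3.34, -3.18]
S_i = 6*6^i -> [6, 36, 216, 1296, 7776]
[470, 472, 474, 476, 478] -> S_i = 470 + 2*i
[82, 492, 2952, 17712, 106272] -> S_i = 82*6^i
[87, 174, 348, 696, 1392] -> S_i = 87*2^i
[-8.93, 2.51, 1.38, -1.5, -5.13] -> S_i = Random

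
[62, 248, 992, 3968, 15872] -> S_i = 62*4^i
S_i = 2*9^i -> [2, 18, 162, 1458, 13122]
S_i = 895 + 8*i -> [895, 903, 911, 919, 927]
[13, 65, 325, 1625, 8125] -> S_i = 13*5^i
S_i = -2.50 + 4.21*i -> [-2.5, 1.71, 5.92, 10.13, 14.34]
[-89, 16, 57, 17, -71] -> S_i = Random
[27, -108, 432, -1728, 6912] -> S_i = 27*-4^i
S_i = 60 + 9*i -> [60, 69, 78, 87, 96]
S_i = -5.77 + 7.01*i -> [-5.77, 1.24, 8.25, 15.26, 22.27]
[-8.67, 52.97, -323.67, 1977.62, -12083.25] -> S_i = -8.67*(-6.11)^i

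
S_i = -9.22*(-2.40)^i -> [-9.22, 22.13, -53.11, 127.46, -305.9]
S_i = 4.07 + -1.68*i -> [4.07, 2.39, 0.71, -0.97, -2.65]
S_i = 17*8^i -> [17, 136, 1088, 8704, 69632]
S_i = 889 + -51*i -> [889, 838, 787, 736, 685]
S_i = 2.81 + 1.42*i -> [2.81, 4.23, 5.65, 7.07, 8.49]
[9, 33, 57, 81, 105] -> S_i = 9 + 24*i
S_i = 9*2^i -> [9, 18, 36, 72, 144]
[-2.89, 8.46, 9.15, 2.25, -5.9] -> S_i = Random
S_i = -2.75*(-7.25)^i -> [-2.75, 19.94, -144.55, 1047.96, -7597.75]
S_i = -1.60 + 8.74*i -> [-1.6, 7.14, 15.88, 24.62, 33.36]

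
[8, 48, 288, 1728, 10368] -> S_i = 8*6^i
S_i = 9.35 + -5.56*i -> [9.35, 3.79, -1.77, -7.33, -12.89]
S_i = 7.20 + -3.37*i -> [7.2, 3.83, 0.46, -2.91, -6.28]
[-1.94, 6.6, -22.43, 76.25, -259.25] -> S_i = -1.94*(-3.40)^i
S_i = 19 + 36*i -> [19, 55, 91, 127, 163]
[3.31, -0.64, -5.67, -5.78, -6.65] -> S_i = Random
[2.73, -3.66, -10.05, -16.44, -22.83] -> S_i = 2.73 + -6.39*i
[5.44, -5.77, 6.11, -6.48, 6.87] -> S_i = 5.44*(-1.06)^i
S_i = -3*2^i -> [-3, -6, -12, -24, -48]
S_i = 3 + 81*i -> [3, 84, 165, 246, 327]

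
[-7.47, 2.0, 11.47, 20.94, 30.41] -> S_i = -7.47 + 9.47*i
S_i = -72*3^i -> [-72, -216, -648, -1944, -5832]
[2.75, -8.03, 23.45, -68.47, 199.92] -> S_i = 2.75*(-2.92)^i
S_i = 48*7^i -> [48, 336, 2352, 16464, 115248]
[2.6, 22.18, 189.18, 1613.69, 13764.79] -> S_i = 2.60*8.53^i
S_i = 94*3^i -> [94, 282, 846, 2538, 7614]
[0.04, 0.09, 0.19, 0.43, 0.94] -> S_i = 0.04*2.20^i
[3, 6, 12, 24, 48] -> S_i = 3*2^i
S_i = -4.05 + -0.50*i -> [-4.05, -4.55, -5.05, -5.55, -6.05]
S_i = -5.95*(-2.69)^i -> [-5.95, 16.01, -43.05, 115.82, -311.55]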